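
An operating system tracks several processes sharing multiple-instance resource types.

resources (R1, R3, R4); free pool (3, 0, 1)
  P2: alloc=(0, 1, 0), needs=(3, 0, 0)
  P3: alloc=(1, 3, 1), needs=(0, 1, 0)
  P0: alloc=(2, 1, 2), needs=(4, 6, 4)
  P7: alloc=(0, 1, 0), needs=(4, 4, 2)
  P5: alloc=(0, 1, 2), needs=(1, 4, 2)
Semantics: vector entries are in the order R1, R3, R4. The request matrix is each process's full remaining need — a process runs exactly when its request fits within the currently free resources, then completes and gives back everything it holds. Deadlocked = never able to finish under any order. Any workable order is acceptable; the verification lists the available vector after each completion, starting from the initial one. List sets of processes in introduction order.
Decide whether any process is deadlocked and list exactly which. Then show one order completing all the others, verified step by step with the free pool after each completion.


The deadlocked set is empty.
Key observation: there is always a runnable process — P2 first — so the state unwinds completely.
One completion order for the rest: P2, P3, P7, P5, P0. Check, step by step:
  pool = (3, 0, 1)
  P2: need (3, 0, 0) fits (3, 0, 1); releases (0, 1, 0), pool now (3, 1, 1)
  P3: need (0, 1, 0) fits (3, 1, 1); releases (1, 3, 1), pool now (4, 4, 2)
  P7: need (4, 4, 2) fits (4, 4, 2); releases (0, 1, 0), pool now (4, 5, 2)
  P5: need (1, 4, 2) fits (4, 5, 2); releases (0, 1, 2), pool now (4, 6, 4)
  P0: need (4, 6, 4) fits (4, 6, 4); releases (2, 1, 2), pool now (6, 7, 6)


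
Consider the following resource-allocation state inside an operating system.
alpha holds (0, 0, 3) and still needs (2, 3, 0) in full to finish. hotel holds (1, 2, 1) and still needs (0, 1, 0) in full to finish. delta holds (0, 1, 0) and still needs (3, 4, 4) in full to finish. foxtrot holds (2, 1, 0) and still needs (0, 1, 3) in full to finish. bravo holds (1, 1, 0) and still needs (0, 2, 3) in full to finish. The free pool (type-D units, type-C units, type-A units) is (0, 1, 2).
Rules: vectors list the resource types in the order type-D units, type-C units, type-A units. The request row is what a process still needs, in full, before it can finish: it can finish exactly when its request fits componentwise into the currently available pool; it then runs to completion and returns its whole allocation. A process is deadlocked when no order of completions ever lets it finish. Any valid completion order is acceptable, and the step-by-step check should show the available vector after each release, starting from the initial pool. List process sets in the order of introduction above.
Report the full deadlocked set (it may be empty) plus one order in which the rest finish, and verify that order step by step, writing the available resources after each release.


Nothing here is deadlocked.
Key observation: there is always a runnable process — hotel first — so the state unwinds completely.
A valid finishing order for the others: hotel, bravo, alpha, foxtrot, delta. Walking it through:
  pool = (0, 1, 2)
  hotel: need (0, 1, 0) fits (0, 1, 2); releases (1, 2, 1), pool now (1, 3, 3)
  bravo: need (0, 2, 3) fits (1, 3, 3); releases (1, 1, 0), pool now (2, 4, 3)
  alpha: need (2, 3, 0) fits (2, 4, 3); releases (0, 0, 3), pool now (2, 4, 6)
  foxtrot: need (0, 1, 3) fits (2, 4, 6); releases (2, 1, 0), pool now (4, 5, 6)
  delta: need (3, 4, 4) fits (4, 5, 6); releases (0, 1, 0), pool now (4, 6, 6)


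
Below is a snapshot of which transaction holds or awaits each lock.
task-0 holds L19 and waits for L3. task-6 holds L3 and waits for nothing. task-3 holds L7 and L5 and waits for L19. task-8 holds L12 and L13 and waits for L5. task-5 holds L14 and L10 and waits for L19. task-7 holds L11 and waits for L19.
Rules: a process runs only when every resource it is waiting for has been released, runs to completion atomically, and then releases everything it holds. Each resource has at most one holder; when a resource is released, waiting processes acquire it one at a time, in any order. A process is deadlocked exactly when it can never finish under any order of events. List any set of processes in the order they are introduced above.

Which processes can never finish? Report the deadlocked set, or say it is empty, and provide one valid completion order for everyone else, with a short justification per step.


The deadlocked set is empty.
Key observation: no waiting chain loops back on itself — every chain ends at a process that waits on nothing, so everyone eventually runs.
The rest can finish in the order task-6, task-0, task-5, task-3, task-8, task-7.
Walking it through:
  task-6: no waits; runs immediately, freeing L3
  run task-0 (all its waits — L3 — are resolved); releases L19
  run task-5 (all its waits — L19 — are resolved); releases L14 and L10
  run task-3 (all its waits — L19 — are resolved); releases L7 and L5
  run task-8 (all its waits — L5 — are resolved); releases L12 and L13
  run task-7 (all its waits — L19 — are resolved); releases L11


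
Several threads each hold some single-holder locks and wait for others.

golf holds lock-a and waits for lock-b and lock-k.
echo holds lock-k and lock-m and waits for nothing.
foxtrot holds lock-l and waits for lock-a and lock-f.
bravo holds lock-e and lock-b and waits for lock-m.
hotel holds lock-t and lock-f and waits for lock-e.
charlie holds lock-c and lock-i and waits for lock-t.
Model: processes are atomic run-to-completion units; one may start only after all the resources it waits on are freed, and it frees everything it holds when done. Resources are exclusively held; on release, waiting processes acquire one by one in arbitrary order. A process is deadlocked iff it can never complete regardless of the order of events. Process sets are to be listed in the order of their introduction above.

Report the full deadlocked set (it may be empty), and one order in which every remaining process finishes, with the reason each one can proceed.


Nothing here is deadlocked.
Key observation: no waiting chain loops back on itself — every chain ends at a process that waits on nothing, so everyone eventually runs.
One completion order for the rest: echo, bravo, hotel, golf, charlie, foxtrot.
Verifying each step:
  run echo (it waits on nothing); releases lock-k and lock-m
  bravo: everything it awaited (lock-m) is free; runs, freeing lock-e and lock-b
  hotel: everything it awaited (lock-e) is free; runs, freeing lock-t and lock-f
  golf: everything it awaited (lock-b and lock-k) is free; runs, freeing lock-a
  charlie: everything it awaited (lock-t) is free; runs, freeing lock-c and lock-i
  foxtrot: everything it awaited (lock-a and lock-f) is free; runs, freeing lock-l


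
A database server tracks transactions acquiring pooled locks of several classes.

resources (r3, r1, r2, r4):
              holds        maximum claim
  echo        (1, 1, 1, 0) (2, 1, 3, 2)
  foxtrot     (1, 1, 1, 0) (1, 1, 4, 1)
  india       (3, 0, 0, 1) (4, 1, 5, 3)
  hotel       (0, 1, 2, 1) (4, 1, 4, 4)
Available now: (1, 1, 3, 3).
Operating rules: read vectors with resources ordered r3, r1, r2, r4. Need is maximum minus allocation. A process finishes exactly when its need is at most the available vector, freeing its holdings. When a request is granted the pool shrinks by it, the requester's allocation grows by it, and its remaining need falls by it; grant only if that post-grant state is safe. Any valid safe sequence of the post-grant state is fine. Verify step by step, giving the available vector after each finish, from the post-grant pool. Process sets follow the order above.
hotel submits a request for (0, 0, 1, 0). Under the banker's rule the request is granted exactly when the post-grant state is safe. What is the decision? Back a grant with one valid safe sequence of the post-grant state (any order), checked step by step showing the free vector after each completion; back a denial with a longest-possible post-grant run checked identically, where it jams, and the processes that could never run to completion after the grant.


DENY: after the grant no complete ordering would exist.
Key observation: after echo, foxtrot the pool peaks at (3, 3, 4, 3), and each blocked process is short somewhere: india on r2; hotel on r3.
Pretend the grant happened; the run echo, foxtrot goes as far as possible. Walking it through:
  pool = (1, 1, 2, 3)
  echo: need (1, 0, 2, 2) fits (1, 1, 2, 3); releases (1, 1, 1, 0), pool now (2, 2, 3, 3)
  foxtrot: need (0, 0, 3, 1) fits (2, 2, 3, 3); releases (1, 1, 1, 0), pool now (3, 3, 4, 3)
  india cannot run: need (1, 1, 5, 2) vs free (3, 3, 4, 3) (insufficient r2)
  hotel cannot run: need (4, 0, 1, 3) vs free (3, 3, 4, 3) (insufficient r3)
Post-grant, the permanently blocked set is india and hotel.


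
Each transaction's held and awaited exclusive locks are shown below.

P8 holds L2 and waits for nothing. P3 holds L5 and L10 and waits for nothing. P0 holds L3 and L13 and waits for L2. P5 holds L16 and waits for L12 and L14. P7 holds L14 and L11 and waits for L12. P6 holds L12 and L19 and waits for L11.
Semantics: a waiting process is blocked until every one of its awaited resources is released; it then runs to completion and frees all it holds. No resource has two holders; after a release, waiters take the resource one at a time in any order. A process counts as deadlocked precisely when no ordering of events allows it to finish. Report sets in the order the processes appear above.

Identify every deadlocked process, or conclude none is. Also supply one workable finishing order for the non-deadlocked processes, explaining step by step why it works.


Deadlocked set: P5, P7 and P6.
Key observation: the waits loop around P7 -> P6 -> P7 with no way out; P5 waits into the deadlock from upstream.
The rest can finish in the order P8, P3, P0.
Step-by-step check:
  P8: no waits; runs immediately, freeing L2
  P3: no waits; runs immediately, freeing L5 and L10
  P0: everything it awaited (L2) is free; runs, freeing L3 and L13


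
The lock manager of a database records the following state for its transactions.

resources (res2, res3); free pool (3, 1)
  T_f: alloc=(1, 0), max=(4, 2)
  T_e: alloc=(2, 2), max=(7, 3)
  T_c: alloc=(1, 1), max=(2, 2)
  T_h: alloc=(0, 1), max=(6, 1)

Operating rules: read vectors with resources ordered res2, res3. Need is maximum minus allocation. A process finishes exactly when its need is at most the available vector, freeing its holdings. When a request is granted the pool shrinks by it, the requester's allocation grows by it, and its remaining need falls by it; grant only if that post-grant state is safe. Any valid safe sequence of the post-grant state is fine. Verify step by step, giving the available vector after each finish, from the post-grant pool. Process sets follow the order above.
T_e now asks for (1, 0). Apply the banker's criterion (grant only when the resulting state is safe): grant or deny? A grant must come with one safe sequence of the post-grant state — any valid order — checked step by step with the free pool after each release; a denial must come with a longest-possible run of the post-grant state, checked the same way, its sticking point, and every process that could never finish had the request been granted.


GRANT — the state after the grant stays safe, e.g. via T_c, T_f, T_e, T_h.
Key observation: the grant leaves (2, 1) free — enough for T_c, whose release restarts the cascade.
Check on the post-grant state, step by step:
  pool = (2, 1)
  T_c: need (1, 1) fits (2, 1); releases (1, 1), pool now (3, 2)
  T_f: need (3, 2) fits (3, 2); releases (1, 0), pool now (4, 2)
  T_e: need (4, 1) fits (4, 2); releases (3, 2), pool now (7, 4)
  T_h: need (6, 0) fits (7, 4); releases (0, 1), pool now (7, 5)


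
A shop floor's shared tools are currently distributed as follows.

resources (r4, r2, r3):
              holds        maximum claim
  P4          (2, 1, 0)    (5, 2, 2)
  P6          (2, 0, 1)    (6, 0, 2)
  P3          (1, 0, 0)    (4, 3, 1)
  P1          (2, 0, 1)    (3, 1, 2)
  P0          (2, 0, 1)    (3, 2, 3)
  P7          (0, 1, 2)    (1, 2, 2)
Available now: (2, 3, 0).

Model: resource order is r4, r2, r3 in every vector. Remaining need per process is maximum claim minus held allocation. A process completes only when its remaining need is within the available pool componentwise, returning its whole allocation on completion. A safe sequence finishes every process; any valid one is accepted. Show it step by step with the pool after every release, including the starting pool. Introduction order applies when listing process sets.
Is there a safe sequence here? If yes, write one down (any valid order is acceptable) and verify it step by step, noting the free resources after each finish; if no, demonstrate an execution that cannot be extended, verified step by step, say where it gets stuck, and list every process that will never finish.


SAFE, for example via the order P7, P1, P6, P3, P0, P4.
Key observation: at P6 the run first touches a limit — (4, 0, 1) against (4, 4, 3), exact on a resource it actually requests.
Walking it through:
  pool = (2, 3, 0)
  P7: need (1, 1, 0) fits (2, 3, 0); releases (0, 1, 2), pool now (2, 4, 2)
  P1: need (1, 1, 1) fits (2, 4, 2); releases (2, 0, 1), pool now (4, 4, 3)
  P6: need (4, 0, 1) fits (4, 4, 3); releases (2, 0, 1), pool now (6, 4, 4)
  P3: need (3, 3, 1) fits (6, 4, 4); releases (1, 0, 0), pool now (7, 4, 4)
  P0: need (1, 2, 2) fits (7, 4, 4); releases (2, 0, 1), pool now (9, 4, 5)
  P4: need (3, 1, 2) fits (9, 4, 5); releases (2, 1, 0), pool now (11, 5, 5)


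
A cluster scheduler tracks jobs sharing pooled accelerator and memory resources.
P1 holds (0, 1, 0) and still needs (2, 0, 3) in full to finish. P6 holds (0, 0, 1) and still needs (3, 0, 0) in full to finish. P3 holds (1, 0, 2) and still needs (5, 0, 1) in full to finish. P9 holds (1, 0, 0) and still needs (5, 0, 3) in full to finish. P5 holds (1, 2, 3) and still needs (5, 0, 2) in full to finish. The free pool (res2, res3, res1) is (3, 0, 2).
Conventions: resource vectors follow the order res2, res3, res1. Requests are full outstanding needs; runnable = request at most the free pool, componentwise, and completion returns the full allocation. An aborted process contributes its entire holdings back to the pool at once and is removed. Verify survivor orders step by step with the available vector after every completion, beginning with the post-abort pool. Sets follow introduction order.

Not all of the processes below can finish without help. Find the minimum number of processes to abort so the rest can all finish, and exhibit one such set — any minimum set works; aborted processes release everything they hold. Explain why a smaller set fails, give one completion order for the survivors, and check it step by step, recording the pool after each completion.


The answer: abort P9 and P5.
Key observation: P3 could never have finished before the abort; with (2, 2, 3) returned by P9 and P5, it fits at step 3.
Minimality, checking each single-abort alternative: P1 alone leaves P3 blocked (short on res2); P6 alone leaves P3 blocked (short on res2); P3 alone leaves P9 blocked (short on res2); P9 alone leaves P3 blocked (short on res2); P5 alone leaves P3 blocked (short on res2).
The survivors complete as P6, P1, P3. Walking it through (starting from the post-abort pool):
  pool = (5, 2, 5)
  run P6 (needs (3, 0, 0), free (5, 2, 5)); after release of (0, 0, 1) the pool is (5, 2, 6)
  run P1 (needs (2, 0, 3), free (5, 2, 6)); after release of (0, 1, 0) the pool is (5, 3, 6)
  run P3 (needs (5, 0, 1), free (5, 3, 6)); after release of (1, 0, 2) the pool is (6, 3, 8)


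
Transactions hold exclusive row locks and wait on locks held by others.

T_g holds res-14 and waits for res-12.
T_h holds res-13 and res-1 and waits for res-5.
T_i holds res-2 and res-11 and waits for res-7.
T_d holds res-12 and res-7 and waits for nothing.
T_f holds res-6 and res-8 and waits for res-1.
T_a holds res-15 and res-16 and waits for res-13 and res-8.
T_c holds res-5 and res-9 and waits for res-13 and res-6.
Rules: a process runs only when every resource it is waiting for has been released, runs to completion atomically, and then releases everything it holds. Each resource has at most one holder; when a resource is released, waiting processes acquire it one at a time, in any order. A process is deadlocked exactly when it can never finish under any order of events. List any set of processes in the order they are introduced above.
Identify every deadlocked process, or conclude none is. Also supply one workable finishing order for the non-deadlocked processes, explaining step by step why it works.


The deadlocked set is T_h, T_f, T_a and T_c.
Key observation: the waits loop around T_h -> T_c -> T_h with no way out; T_f is caught in further circular waits and T_a waits into the deadlock from upstream.
One completion order for the rest: T_d, T_g, T_i.
Step-by-step check:
  T_d: no waits; runs immediately, freeing res-12 and res-7
  run T_g (all its waits — res-12 — are resolved); releases res-14
  run T_i (all its waits — res-7 — are resolved); releases res-2 and res-11


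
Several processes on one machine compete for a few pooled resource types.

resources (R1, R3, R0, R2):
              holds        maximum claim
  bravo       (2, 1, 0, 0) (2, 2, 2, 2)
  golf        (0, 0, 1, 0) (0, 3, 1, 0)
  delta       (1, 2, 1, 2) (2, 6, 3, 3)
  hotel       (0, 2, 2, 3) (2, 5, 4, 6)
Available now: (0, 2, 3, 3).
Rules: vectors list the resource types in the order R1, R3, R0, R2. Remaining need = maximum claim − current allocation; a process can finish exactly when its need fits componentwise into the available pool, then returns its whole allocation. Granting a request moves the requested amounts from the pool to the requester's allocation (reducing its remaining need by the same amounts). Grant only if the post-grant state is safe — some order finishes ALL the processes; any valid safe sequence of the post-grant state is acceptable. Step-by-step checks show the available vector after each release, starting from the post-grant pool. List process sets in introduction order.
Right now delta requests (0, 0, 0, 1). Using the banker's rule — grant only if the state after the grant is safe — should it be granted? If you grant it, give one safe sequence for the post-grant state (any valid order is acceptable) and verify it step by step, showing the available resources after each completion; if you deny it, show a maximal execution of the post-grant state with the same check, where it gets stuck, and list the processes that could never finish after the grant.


DENY — the pretend-granted state is unsafe.
Key observation: after bravo, golf the pool peaks at (2, 3, 4, 2), and each blocked process is short somewhere: delta on R3; hotel on R2.
Pretend the grant happened; the run bravo, golf goes as far as possible. Step-by-step check:
  pool = (0, 2, 3, 2)
  run bravo (needs (0, 1, 2, 2), free (0, 2, 3, 2)); after release of (2, 1, 0, 0) the pool is (2, 3, 3, 2)
  run golf (needs (0, 3, 0, 0), free (2, 3, 3, 2)); after release of (0, 0, 1, 0) the pool is (2, 3, 4, 2)
  delta still needs (1, 4, 2, 0) but only (2, 3, 4, 2) is free — short on R3
  hotel still needs (2, 3, 2, 3) but only (2, 3, 4, 2) is free — short on R2
Had the request been granted, delta and hotel could never finish.


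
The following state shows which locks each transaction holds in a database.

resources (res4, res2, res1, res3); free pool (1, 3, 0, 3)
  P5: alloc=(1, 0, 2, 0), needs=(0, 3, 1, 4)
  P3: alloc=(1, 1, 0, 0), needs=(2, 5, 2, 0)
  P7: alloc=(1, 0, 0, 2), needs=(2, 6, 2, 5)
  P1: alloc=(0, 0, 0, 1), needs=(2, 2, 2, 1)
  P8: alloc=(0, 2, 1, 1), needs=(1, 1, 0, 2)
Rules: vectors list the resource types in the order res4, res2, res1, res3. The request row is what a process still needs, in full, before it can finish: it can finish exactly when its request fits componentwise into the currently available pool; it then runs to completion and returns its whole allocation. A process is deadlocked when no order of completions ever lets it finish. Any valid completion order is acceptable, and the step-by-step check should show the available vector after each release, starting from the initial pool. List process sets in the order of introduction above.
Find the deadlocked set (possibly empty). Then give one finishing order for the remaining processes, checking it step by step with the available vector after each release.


No process is deadlocked.
Key observation: beginning at P8, releases accumulate fast enough that every process eventually fits.
A valid finishing order for the others: P8, P5, P1, P3, P7. Check, step by step:
  pool = (1, 3, 0, 3)
  P8: need (1, 1, 0, 2) fits (1, 3, 0, 3); releases (0, 2, 1, 1), pool now (1, 5, 1, 4)
  P5: need (0, 3, 1, 4) fits (1, 5, 1, 4); releases (1, 0, 2, 0), pool now (2, 5, 3, 4)
  P1: need (2, 2, 2, 1) fits (2, 5, 3, 4); releases (0, 0, 0, 1), pool now (2, 5, 3, 5)
  P3: need (2, 5, 2, 0) fits (2, 5, 3, 5); releases (1, 1, 0, 0), pool now (3, 6, 3, 5)
  P7: need (2, 6, 2, 5) fits (3, 6, 3, 5); releases (1, 0, 0, 2), pool now (4, 6, 3, 7)


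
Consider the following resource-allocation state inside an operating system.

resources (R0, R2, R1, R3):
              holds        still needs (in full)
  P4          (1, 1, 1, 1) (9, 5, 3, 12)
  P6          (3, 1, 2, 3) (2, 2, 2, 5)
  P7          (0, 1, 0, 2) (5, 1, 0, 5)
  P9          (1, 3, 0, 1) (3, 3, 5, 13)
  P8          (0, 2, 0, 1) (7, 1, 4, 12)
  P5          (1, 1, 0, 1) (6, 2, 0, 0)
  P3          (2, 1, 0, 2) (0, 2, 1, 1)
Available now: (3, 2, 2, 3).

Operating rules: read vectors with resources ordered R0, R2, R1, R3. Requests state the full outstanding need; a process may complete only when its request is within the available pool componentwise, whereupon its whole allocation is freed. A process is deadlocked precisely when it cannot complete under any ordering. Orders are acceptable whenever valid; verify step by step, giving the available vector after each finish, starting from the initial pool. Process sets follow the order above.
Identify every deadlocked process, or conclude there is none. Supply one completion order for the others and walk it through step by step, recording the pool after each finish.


Deadlocked set: P4, P9 and P8.
Key observation: the pool after P3, P6, P5, P7 is (9, 6, 4, 11); every surviving request exceeds it in R3, so progress ends there.
A valid finishing order for the others: P3, P6, P5, P7. Verifying each step:
  pool = (3, 2, 2, 3)
  P3 needs (0, 2, 1, 1) <= (3, 2, 2, 3) -> finishes; pool += (2, 1, 0, 2) = (5, 3, 2, 5)
  P6 needs (2, 2, 2, 5) <= (5, 3, 2, 5) -> finishes; pool += (3, 1, 2, 3) = (8, 4, 4, 8)
  P5 needs (6, 2, 0, 0) <= (8, 4, 4, 8) -> finishes; pool += (1, 1, 0, 1) = (9, 5, 4, 9)
  P7 needs (5, 1, 0, 5) <= (9, 5, 4, 9) -> finishes; pool += (0, 1, 0, 2) = (9, 6, 4, 11)
The stuck group stays short no matter what:
  P4 cannot run: need (9, 5, 3, 12) vs free (9, 6, 4, 11) (insufficient R3)
  P9 cannot run: need (3, 3, 5, 13) vs free (9, 6, 4, 11) (insufficient R1 and R3)
  P8 cannot run: need (7, 1, 4, 12) vs free (9, 6, 4, 11) (insufficient R3)


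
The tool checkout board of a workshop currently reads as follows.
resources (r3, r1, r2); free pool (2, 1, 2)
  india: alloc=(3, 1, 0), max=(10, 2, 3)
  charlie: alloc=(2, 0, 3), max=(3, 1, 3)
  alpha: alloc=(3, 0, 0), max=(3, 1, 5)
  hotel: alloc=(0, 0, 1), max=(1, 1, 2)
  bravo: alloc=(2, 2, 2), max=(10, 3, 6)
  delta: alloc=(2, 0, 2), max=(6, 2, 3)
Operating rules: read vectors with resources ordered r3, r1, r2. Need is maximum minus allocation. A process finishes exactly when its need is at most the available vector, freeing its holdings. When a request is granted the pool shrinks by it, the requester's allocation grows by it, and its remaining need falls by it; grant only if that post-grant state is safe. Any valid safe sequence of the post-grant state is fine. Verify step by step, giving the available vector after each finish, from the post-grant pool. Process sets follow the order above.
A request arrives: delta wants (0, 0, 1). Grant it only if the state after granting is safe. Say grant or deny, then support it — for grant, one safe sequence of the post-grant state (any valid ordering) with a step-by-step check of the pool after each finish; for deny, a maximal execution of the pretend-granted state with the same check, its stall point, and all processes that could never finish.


GRANT — the state after the grant stays safe, e.g. via charlie, hotel, alpha, india, bravo, delta.
Key observation: post-grant, (2, 1, 1) remains, and an order beginning with charlie completes everyone.
Verifying the post-grant state step by step:
  pool = (2, 1, 1)
  charlie needs (1, 1, 0) <= (2, 1, 1) -> finishes; pool += (2, 0, 3) = (4, 1, 4)
  hotel needs (1, 1, 1) <= (4, 1, 4) -> finishes; pool += (0, 0, 1) = (4, 1, 5)
  alpha needs (0, 1, 5) <= (4, 1, 5) -> finishes; pool += (3, 0, 0) = (7, 1, 5)
  india needs (7, 1, 3) <= (7, 1, 5) -> finishes; pool += (3, 1, 0) = (10, 2, 5)
  bravo needs (8, 1, 4) <= (10, 2, 5) -> finishes; pool += (2, 2, 2) = (12, 4, 7)
  delta needs (4, 2, 0) <= (12, 4, 7) -> finishes; pool += (2, 0, 3) = (14, 4, 10)


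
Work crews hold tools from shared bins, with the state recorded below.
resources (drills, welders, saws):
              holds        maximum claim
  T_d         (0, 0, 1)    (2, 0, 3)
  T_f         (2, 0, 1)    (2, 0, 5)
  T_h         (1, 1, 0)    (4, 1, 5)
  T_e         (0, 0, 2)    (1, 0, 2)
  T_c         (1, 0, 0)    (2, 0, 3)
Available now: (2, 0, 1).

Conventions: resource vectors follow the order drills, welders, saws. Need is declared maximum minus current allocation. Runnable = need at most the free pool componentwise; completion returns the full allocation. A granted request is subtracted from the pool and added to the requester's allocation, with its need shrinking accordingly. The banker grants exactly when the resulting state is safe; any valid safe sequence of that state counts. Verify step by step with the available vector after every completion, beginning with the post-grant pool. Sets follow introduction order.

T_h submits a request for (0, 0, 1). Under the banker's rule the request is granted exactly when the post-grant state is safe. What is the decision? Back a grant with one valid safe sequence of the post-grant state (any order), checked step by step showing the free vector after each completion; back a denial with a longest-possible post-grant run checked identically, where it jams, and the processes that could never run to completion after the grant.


DENY — the pretend-granted state is unsafe.
Key observation: saws is the bottleneck — with T_e, T_d, T_c done the pool holds (3, 0, 3), short of every remaining need.
After a pretend grant, a maximal execution: T_e, T_d, T_c — then nothing else fits. Verifying each step:
  pool = (2, 0, 0)
  T_e needs (1, 0, 0) <= (2, 0, 0) -> finishes; pool += (0, 0, 2) = (2, 0, 2)
  T_d needs (2, 0, 2) <= (2, 0, 2) -> finishes; pool += (0, 0, 1) = (2, 0, 3)
  T_c needs (1, 0, 3) <= (2, 0, 3) -> finishes; pool += (1, 0, 0) = (3, 0, 3)
  T_f cannot run: need (0, 0, 4) vs free (3, 0, 3) (insufficient saws)
  T_h cannot run: need (3, 0, 4) vs free (3, 0, 3) (insufficient saws)
Had the request been granted, T_f and T_h could never finish.


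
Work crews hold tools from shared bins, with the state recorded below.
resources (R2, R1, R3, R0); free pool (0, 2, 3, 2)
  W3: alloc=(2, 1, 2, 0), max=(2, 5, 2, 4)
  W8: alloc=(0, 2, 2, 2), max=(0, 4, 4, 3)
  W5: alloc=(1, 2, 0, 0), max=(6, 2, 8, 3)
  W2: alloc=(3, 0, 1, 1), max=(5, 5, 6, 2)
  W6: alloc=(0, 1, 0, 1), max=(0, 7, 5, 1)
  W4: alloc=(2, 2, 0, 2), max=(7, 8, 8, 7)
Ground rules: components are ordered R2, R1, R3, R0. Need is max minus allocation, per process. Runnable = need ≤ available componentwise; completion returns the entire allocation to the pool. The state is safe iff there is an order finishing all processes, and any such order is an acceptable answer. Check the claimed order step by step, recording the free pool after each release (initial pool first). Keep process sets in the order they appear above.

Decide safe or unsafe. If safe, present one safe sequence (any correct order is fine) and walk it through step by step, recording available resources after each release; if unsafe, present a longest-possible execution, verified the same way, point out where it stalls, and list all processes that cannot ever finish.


The state is SAFE; one workable sequence: W8, W3, W2, W5, W6, W4.
Key observation: W8 is the earliest step where a requested resource binds exactly: need (0, 2, 2, 1), pool (0, 2, 3, 2) at its turn.
Walking it through:
  pool = (0, 2, 3, 2)
  run W8 (needs (0, 2, 2, 1), free (0, 2, 3, 2)); after release of (0, 2, 2, 2) the pool is (0, 4, 5, 4)
  run W3 (needs (0, 4, 0, 4), free (0, 4, 5, 4)); after release of (2, 1, 2, 0) the pool is (2, 5, 7, 4)
  run W2 (needs (2, 5, 5, 1), free (2, 5, 7, 4)); after release of (3, 0, 1, 1) the pool is (5, 5, 8, 5)
  run W5 (needs (5, 0, 8, 3), free (5, 5, 8, 5)); after release of (1, 2, 0, 0) the pool is (6, 7, 8, 5)
  run W6 (needs (0, 6, 5, 0), free (6, 7, 8, 5)); after release of (0, 1, 0, 1) the pool is (6, 8, 8, 6)
  run W4 (needs (5, 6, 8, 5), free (6, 8, 8, 6)); after release of (2, 2, 0, 2) the pool is (8, 10, 8, 8)


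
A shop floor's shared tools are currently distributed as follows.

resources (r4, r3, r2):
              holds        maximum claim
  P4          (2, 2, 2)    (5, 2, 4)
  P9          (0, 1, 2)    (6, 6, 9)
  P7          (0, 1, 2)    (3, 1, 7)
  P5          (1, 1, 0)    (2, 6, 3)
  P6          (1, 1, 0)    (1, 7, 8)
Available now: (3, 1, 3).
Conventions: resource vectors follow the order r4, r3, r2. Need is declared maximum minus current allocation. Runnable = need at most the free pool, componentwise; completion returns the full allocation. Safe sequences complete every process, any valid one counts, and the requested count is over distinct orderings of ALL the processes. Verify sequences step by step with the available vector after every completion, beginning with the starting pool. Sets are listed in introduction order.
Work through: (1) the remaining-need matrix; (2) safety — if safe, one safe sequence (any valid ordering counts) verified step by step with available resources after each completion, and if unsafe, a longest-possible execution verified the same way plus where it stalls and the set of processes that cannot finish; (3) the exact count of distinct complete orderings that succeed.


(1) Need matrix, components ordered r4, r3, r2:
  P4: (3, 0, 2)
  P9: (6, 5, 7)
  P7: (3, 0, 5)
  P5: (1, 5, 3)
  P6: (0, 6, 8)
(2) The state is UNSAFE.
Key observation: r3 is the bottleneck — with P4, P7 done the pool holds (5, 4, 7), short of every remaining need.
A maximal execution: P4, P7 — then nothing else fits. Check, step by step:
  pool = (3, 1, 3)
  P4: need (3, 0, 2) fits (3, 1, 3); releases (2, 2, 2), pool now (5, 3, 5)
  P7: need (3, 0, 5) fits (5, 3, 5); releases (0, 1, 2), pool now (5, 4, 7)
  P9 still needs (6, 5, 7) but only (5, 4, 7) is free — short on r4 and r3
  P5 still needs (1, 5, 3) but only (5, 4, 7) is free — short on r3
  P6 still needs (0, 6, 8) but only (5, 4, 7) is free — short on r3 and r2
Permanently blocked: P9, P5 and P6.
(3) Exactly 0 of the possible complete orderings are safe sequences.


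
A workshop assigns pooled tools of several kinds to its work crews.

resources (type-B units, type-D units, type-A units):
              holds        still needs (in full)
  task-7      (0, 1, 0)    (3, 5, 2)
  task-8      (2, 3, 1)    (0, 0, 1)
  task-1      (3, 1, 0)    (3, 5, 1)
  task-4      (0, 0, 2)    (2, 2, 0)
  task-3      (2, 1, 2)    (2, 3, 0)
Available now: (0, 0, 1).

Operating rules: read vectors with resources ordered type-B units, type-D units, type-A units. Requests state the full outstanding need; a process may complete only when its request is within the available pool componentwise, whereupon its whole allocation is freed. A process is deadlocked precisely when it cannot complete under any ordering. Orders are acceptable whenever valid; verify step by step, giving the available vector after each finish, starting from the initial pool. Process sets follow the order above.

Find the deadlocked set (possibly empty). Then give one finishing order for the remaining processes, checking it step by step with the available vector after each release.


Deadlocked set: task-7 and task-1.
Key observation: type-D units is the bottleneck — with task-8, task-4, task-3 done the pool holds (4, 4, 6), short of every remaining need.
A valid finishing order for the others: task-8, task-4, task-3. Verifying each step:
  pool = (0, 0, 1)
  task-8: need (0, 0, 1) fits (0, 0, 1); releases (2, 3, 1), pool now (2, 3, 2)
  task-4: need (2, 2, 0) fits (2, 3, 2); releases (0, 0, 2), pool now (2, 3, 4)
  task-3: need (2, 3, 0) fits (2, 3, 4); releases (2, 1, 2), pool now (4, 4, 6)
The blocked processes can never fit:
  task-7 still needs (3, 5, 2) but only (4, 4, 6) is free — short on type-D units
  task-1 still needs (3, 5, 1) but only (4, 4, 6) is free — short on type-D units


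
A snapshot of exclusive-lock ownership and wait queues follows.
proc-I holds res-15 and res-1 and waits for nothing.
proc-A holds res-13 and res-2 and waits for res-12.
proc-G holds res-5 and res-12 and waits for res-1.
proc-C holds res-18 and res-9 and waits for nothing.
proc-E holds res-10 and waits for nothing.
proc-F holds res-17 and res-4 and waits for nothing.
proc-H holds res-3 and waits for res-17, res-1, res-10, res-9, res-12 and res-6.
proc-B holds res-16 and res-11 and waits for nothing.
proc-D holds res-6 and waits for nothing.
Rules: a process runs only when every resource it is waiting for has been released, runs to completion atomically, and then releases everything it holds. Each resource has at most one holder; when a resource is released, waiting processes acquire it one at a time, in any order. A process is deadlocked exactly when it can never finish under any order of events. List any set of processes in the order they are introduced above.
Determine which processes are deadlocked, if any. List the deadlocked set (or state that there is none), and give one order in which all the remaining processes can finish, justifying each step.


Nothing here is deadlocked.
Key observation: the wait relation is loop-free; peeling off processes with no waits unwinds the whole state.
The rest can finish in the order proc-I, proc-G, proc-B, proc-F, proc-D, proc-E, proc-C, proc-A, proc-H.
Step-by-step check:
  proc-I: no waits; runs immediately, freeing res-15 and res-1
  proc-G waits on res-1 — all released -> runs and releases res-5 and res-12
  proc-B: no waits; runs immediately, freeing res-16 and res-11
  proc-F: no waits; runs immediately, freeing res-17 and res-4
  proc-D: no waits; runs immediately, freeing res-6
  proc-E: no waits; runs immediately, freeing res-10
  proc-C: no waits; runs immediately, freeing res-18 and res-9
  proc-A waits on res-12 — all released -> runs and releases res-13 and res-2
  proc-H waits on res-17, res-1, res-10, res-9, res-12 and res-6 — all released -> runs and releases res-3


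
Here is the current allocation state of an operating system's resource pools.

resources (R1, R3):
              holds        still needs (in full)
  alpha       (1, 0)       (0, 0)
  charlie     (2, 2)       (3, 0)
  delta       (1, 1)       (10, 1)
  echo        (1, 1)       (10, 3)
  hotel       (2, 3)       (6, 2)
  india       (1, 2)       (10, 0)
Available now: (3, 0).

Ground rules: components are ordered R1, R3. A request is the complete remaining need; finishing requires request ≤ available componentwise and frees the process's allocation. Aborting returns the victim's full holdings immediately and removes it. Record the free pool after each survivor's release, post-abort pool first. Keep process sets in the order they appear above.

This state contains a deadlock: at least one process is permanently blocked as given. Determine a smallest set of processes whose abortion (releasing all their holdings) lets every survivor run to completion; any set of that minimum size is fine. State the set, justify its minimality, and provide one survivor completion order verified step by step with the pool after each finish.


Abort delta and echo.
Key observation: the deadlocked india becomes finishable only because delta and echo released (2, 2); it completes at step 4 below.
No one abort is enough; case by case: alpha alone leaves delta blocked (short on R1); charlie alone leaves delta blocked (short on R1); delta alone leaves echo blocked (short on R1); echo alone leaves delta blocked (short on R1); hotel alone leaves delta blocked (short on R1); india alone leaves delta blocked (short on R1).
Survivors finish in the order: alpha, charlie, hotel, india. Check, step by step (pool after the aborts first):
  pool = (5, 2)
  alpha: need (0, 0) fits (5, 2); releases (1, 0), pool now (6, 2)
  charlie: need (3, 0) fits (6, 2); releases (2, 2), pool now (8, 4)
  hotel: need (6, 2) fits (8, 4); releases (2, 3), pool now (10, 7)
  india: need (10, 0) fits (10, 7); releases (1, 2), pool now (11, 9)


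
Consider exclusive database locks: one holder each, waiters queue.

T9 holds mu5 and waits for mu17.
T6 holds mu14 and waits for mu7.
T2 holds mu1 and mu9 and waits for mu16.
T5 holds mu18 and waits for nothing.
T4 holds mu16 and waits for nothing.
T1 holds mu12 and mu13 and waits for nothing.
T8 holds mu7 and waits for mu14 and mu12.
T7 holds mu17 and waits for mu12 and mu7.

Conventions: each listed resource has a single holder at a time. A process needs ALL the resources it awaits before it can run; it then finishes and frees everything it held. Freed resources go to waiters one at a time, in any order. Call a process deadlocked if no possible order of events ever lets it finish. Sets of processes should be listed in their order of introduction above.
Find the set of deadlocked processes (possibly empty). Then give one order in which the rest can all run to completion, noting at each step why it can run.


Deadlocked: T9, T6, T8 and T7.
Key observation: nobody on the ring T8 -> T6 -> T8 can start until another member finishes, which never happens; T9 and T7 wait into the deadlock from upstream.
A valid finishing order for the others: T5, T4, T2, T1.
Check, step by step:
  T5: no waits; runs immediately, freeing mu18
  T4: no waits; runs immediately, freeing mu16
  run T2 (all its waits — mu16 — are resolved); releases mu1 and mu9
  T1: no waits; runs immediately, freeing mu12 and mu13


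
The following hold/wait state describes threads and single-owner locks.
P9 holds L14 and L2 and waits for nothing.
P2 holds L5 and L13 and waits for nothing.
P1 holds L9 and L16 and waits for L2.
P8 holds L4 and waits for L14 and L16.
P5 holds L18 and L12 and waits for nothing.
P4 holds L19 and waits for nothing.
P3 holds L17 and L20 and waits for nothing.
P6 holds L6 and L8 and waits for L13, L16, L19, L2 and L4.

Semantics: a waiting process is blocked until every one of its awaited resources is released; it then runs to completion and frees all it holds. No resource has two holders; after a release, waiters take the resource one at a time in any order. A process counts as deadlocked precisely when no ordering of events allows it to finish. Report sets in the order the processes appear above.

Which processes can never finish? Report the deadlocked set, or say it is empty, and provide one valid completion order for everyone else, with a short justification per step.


No process is deadlocked.
Key observation: the waits form no ring: some process can always run, and its releases unblock the others one by one.
The rest can finish in the order P2, P9, P4, P1, P8, P5, P6, P3.
Step-by-step check:
  P2 waits on nothing -> runs at once and releases L5 and L13
  P9 waits on nothing -> runs at once and releases L14 and L2
  P4 waits on nothing -> runs at once and releases L19
  P1 waits on L2 — all released -> runs and releases L9 and L16
  P8 waits on L14 and L16 — all released -> runs and releases L4
  P5 waits on nothing -> runs at once and releases L18 and L12
  P6 waits on L13, L16, L19, L2 and L4 — all released -> runs and releases L6 and L8
  P3 waits on nothing -> runs at once and releases L17 and L20
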